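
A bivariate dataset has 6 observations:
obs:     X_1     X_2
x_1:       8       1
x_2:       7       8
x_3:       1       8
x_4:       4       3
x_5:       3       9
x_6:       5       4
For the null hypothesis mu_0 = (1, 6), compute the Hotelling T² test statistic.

Step 1 — sample mean vector:
  mean(X_1) = (8 + 7 + 1 + 4 + 3 + 5) / 6 = 28/6 = 4.6667
  mean(X_2) = (1 + 8 + 8 + 3 + 9 + 4) / 6 = 33/6 = 5.5
  x̄ = (4.6667, 5.5),  deviation x̄ - mu_0 = (4.6667, 5.5) - (1, 6) = (3.6667, -0.5).

Step 2 — sample covariance matrix, S[i,j] = (1/(n-1)) · Σ_k (x_{k,i} - mean_i) · (x_{k,j} - mean_j), divisor n-1 = 5:
  S[X_1,X_1] = ((3.3333)·(3.3333) + (2.3333)·(2.3333) + (-3.6667)·(-3.6667) + (-0.6667)·(-0.6667) + (-1.6667)·(-1.6667) + (0.3333)·(0.3333)) / 5 = 33.3333/5 = 6.6667
  S[X_1,X_2] = ((3.3333)·(-4.5) + (2.3333)·(2.5) + (-3.6667)·(2.5) + (-0.6667)·(-2.5) + (-1.6667)·(3.5) + (0.3333)·(-1.5)) / 5 = -23/5 = -4.6
  S[X_2,X_2] = ((-4.5)·(-4.5) + (2.5)·(2.5) + (2.5)·(2.5) + (-2.5)·(-2.5) + (3.5)·(3.5) + (-1.5)·(-1.5)) / 5 = 53.5/5 = 10.7
  S = [[6.6667, -4.6],
 [-4.6, 10.7]].

Step 3 — invert S. det(S) = 6.6667·10.7 - (-4.6)² = 50.1733.
  S^{-1} = (1/det) · [[d, -b], [-b, a]] = [[0.2133, 0.0917],
 [0.0917, 0.1329]].

Step 4 — quadratic form (x̄ - mu_0)^T · S^{-1} · (x̄ - mu_0):
  S^{-1} · (x̄ - mu_0) = (0.7361, 0.2697),
  (x̄ - mu_0)^T · [...] = (3.6667)·(0.7361) + (-0.5)·(0.2697) = 2.5642.

Step 5 — scale by n: T² = 6 · 2.5642 = 15.3853.

T² ≈ 15.3853


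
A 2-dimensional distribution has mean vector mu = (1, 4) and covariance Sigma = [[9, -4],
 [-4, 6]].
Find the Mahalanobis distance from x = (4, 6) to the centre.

Step 1 — centre the observation: (x - mu) = (3, 2).

Step 2 — invert Sigma. det(Sigma) = 9·6 - (-4)² = 38.
  Sigma^{-1} = (1/det) · [[d, -b], [-b, a]] = [[0.1579, 0.1053],
 [0.1053, 0.2368]].

Step 3 — form the quadratic (x - mu)^T · Sigma^{-1} · (x - mu):
  Sigma^{-1} · (x - mu) = (0.6842, 0.7895).
  (x - mu)^T · [Sigma^{-1} · (x - mu)] = (3)·(0.6842) + (2)·(0.7895) = 3.6316.

Step 4 — take square root: d = √(3.6316) ≈ 1.9057.

d(x, mu) = √(3.6316) ≈ 1.9057


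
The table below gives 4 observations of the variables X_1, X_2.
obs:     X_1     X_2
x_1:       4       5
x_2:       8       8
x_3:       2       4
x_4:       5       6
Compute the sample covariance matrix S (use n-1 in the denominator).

Step 1 — column means:
  mean(X_1) = (4 + 8 + 2 + 5) / 4 = 19/4 = 4.75
  mean(X_2) = (5 + 8 + 4 + 6) / 4 = 23/4 = 5.75

Step 2 — sample covariance S[i,j] = (1/(n-1)) · Σ_k (x_{k,i} - mean_i) · (x_{k,j} - mean_j), with n-1 = 3.
  S[X_1,X_1] = ((-0.75)·(-0.75) + (3.25)·(3.25) + (-2.75)·(-2.75) + (0.25)·(0.25)) / 3 = 18.75/3 = 6.25
  S[X_1,X_2] = ((-0.75)·(-0.75) + (3.25)·(2.25) + (-2.75)·(-1.75) + (0.25)·(0.25)) / 3 = 12.75/3 = 4.25
  S[X_2,X_2] = ((-0.75)·(-0.75) + (2.25)·(2.25) + (-1.75)·(-1.75) + (0.25)·(0.25)) / 3 = 8.75/3 = 2.9167

S is symmetric (S[j,i] = S[i,j]). Assembling:

S = [[6.25, 4.25],
 [4.25, 2.9167]]


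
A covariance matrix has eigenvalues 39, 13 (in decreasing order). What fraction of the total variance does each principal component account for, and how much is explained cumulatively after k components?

Step 1 — total variance = trace(Sigma) = Σ λ_i = 39 + 13 = 52.

Step 2 — fraction explained by component i = λ_i / Σ λ:
  PC1: 39/52 = 0.75
  PC2: 13/52 = 0.25

Step 3 — cumulative fraction after k components = (λ_1 + ... + λ_k) / Σ λ:
  k = 1: 39/52 = 0.75
  k = 2: (39 + 13)/52 = 52/52 = 1

Summary (fraction, with percent):

explained: PC1 0.75 (75%), PC2 0.25 (25%);  cumulative: 0.75, 1


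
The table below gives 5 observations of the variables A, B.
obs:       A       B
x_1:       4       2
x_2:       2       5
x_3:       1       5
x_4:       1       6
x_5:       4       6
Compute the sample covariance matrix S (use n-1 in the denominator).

Step 1 — column means:
  mean(A) = (4 + 2 + 1 + 1 + 4) / 5 = 12/5 = 2.4
  mean(B) = (2 + 5 + 5 + 6 + 6) / 5 = 24/5 = 4.8

Step 2 — sample covariance S[i,j] = (1/(n-1)) · Σ_k (x_{k,i} - mean_i) · (x_{k,j} - mean_j), with n-1 = 4.
  S[A,A] = ((1.6)·(1.6) + (-0.4)·(-0.4) + (-1.4)·(-1.4) + (-1.4)·(-1.4) + (1.6)·(1.6)) / 4 = 9.2/4 = 2.3
  S[A,B] = ((1.6)·(-2.8) + (-0.4)·(0.2) + (-1.4)·(0.2) + (-1.4)·(1.2) + (1.6)·(1.2)) / 4 = -4.6/4 = -1.15
  S[B,B] = ((-2.8)·(-2.8) + (0.2)·(0.2) + (0.2)·(0.2) + (1.2)·(1.2) + (1.2)·(1.2)) / 4 = 10.8/4 = 2.7

S is symmetric (S[j,i] = S[i,j]). Assembling:

S = [[2.3, -1.15],
 [-1.15, 2.7]]


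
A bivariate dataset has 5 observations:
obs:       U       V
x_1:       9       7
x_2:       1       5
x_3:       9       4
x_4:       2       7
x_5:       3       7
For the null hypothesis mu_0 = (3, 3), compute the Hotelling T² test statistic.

Step 1 — sample mean vector:
  mean(U) = (9 + 1 + 9 + 2 + 3) / 5 = 24/5 = 4.8
  mean(V) = (7 + 5 + 4 + 7 + 7) / 5 = 30/5 = 6
  x̄ = (4.8, 6),  deviation x̄ - mu_0 = (4.8, 6) - (3, 3) = (1.8, 3).

Step 2 — sample covariance matrix, S[i,j] = (1/(n-1)) · Σ_k (x_{k,i} - mean_i) · (x_{k,j} - mean_j), divisor n-1 = 4:
  S[U,U] = ((4.2)·(4.2) + (-3.8)·(-3.8) + (4.2)·(4.2) + (-2.8)·(-2.8) + (-1.8)·(-1.8)) / 4 = 60.8/4 = 15.2
  S[U,V] = ((4.2)·(1) + (-3.8)·(-1) + (4.2)·(-2) + (-2.8)·(1) + (-1.8)·(1)) / 4 = -5/4 = -1.25
  S[V,V] = ((1)·(1) + (-1)·(-1) + (-2)·(-2) + (1)·(1) + (1)·(1)) / 4 = 8/4 = 2
  S = [[15.2, -1.25],
 [-1.25, 2]].

Step 3 — invert S. det(S) = 15.2·2 - (-1.25)² = 28.8375.
  S^{-1} = (1/det) · [[d, -b], [-b, a]] = [[0.0694, 0.0433],
 [0.0433, 0.5271]].

Step 4 — quadratic form (x̄ - mu_0)^T · S^{-1} · (x̄ - mu_0):
  S^{-1} · (x̄ - mu_0) = (0.2549, 1.6593),
  (x̄ - mu_0)^T · [...] = (1.8)·(0.2549) + (3)·(1.6593) = 5.4367.

Step 5 — scale by n: T² = 5 · 5.4367 = 27.1834.

T² ≈ 27.1834


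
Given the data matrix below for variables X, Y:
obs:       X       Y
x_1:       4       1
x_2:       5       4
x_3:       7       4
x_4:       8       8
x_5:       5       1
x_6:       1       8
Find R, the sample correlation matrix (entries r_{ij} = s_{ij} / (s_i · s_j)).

Step 1 — column means:
  mean(X) = (4 + 5 + 7 + 8 + 5 + 1) / 6 = 30/6 = 5
  mean(Y) = (1 + 4 + 4 + 8 + 1 + 8) / 6 = 26/6 = 4.3333

Step 2 — sample variances and covariances s[i,j] = (1/(n-1)) · Σ_k (x_{k,i} - mean_i) · (x_{k,j} - mean_j), with n-1 = 5:
  s[X,X] = ((-1)·(-1) + (0)·(0) + (2)·(2) + (3)·(3) + (0)·(0) + (-4)·(-4)) / 5 = 30/5 = 6
  s[X,Y] = ((-1)·(-3.3333) + (0)·(-0.3333) + (2)·(-0.3333) + (3)·(3.6667) + (0)·(-3.3333) + (-4)·(3.6667)) / 5 = -1/5 = -0.2
  s[Y,Y] = ((-3.3333)·(-3.3333) + (-0.3333)·(-0.3333) + (-0.3333)·(-0.3333) + (3.6667)·(3.6667) + (-3.3333)·(-3.3333) + (3.6667)·(3.6667)) / 5 = 49.3333/5 = 9.8667
  Sample standard deviations s_i = √(s[i,i]):
  s(X) = √(6) = 2.4495
  s(Y) = √(9.8667) = 3.1411

Step 3 — r_{ij} = s_{ij} / (s_i · s_j):
  r[X,X] = 1 (diagonal).
  r[X,Y] = -0.2 / (2.4495 · 3.1411) = -0.2 / 7.6942 = -0.026
  r[Y,Y] = 1 (diagonal).

R is symmetric with unit diagonal. Assembling:

R = [[1, -0.026],
 [-0.026, 1]]


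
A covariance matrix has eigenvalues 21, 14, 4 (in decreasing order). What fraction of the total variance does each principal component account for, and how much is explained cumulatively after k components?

Step 1 — total variance = trace(Sigma) = Σ λ_i = 21 + 14 + 4 = 39.

Step 2 — fraction explained by component i = λ_i / Σ λ:
  PC1: 21/39 = 0.5385
  PC2: 14/39 = 0.359
  PC3: 4/39 = 0.1026

Step 3 — cumulative fraction after k components = (λ_1 + ... + λ_k) / Σ λ:
  k = 1: 21/39 = 0.5385
  k = 2: (21 + 14)/39 = 35/39 = 0.8974
  k = 3: (21 + 14 + 4)/39 = 39/39 = 1

Summary (fraction, with percent):

explained: PC1 0.5385 (53.85%), PC2 0.359 (35.9%), PC3 0.1026 (10.26%);  cumulative: 0.5385, 0.8974, 1


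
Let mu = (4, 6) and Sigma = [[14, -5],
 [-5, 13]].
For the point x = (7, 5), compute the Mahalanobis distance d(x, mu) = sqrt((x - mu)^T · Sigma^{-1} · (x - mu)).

Step 1 — centre the observation: (x - mu) = (3, -1).

Step 2 — invert Sigma. det(Sigma) = 14·13 - (-5)² = 157.
  Sigma^{-1} = (1/det) · [[d, -b], [-b, a]] = [[0.0828, 0.0318],
 [0.0318, 0.0892]].

Step 3 — form the quadratic (x - mu)^T · Sigma^{-1} · (x - mu):
  Sigma^{-1} · (x - mu) = (0.2166, 0.0064).
  (x - mu)^T · [Sigma^{-1} · (x - mu)] = (3)·(0.2166) + (-1)·(0.0064) = 0.6433.

Step 4 — take square root: d = √(0.6433) ≈ 0.8021.

d(x, mu) = √(0.6433) ≈ 0.8021


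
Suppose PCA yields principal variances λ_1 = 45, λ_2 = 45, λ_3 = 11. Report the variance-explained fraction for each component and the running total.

Step 1 — total variance = trace(Sigma) = Σ λ_i = 45 + 45 + 11 = 101.

Step 2 — fraction explained by component i = λ_i / Σ λ:
  PC1: 45/101 = 0.4455
  PC2: 45/101 = 0.4455
  PC3: 11/101 = 0.1089

Step 3 — cumulative fraction after k components = (λ_1 + ... + λ_k) / Σ λ:
  k = 1: 45/101 = 0.4455
  k = 2: (45 + 45)/101 = 90/101 = 0.8911
  k = 3: (45 + 45 + 11)/101 = 101/101 = 1

Summary (fraction, with percent):

explained: PC1 0.4455 (44.55%), PC2 0.4455 (44.55%), PC3 0.1089 (10.89%);  cumulative: 0.4455, 0.8911, 1


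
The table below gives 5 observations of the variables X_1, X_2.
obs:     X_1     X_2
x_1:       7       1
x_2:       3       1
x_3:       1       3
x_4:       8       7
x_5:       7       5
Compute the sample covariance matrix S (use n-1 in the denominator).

Step 1 — column means:
  mean(X_1) = (7 + 3 + 1 + 8 + 7) / 5 = 26/5 = 5.2
  mean(X_2) = (1 + 1 + 3 + 7 + 5) / 5 = 17/5 = 3.4

Step 2 — sample covariance S[i,j] = (1/(n-1)) · Σ_k (x_{k,i} - mean_i) · (x_{k,j} - mean_j), with n-1 = 4.
  S[X_1,X_1] = ((1.8)·(1.8) + (-2.2)·(-2.2) + (-4.2)·(-4.2) + (2.8)·(2.8) + (1.8)·(1.8)) / 4 = 36.8/4 = 9.2
  S[X_1,X_2] = ((1.8)·(-2.4) + (-2.2)·(-2.4) + (-4.2)·(-0.4) + (2.8)·(3.6) + (1.8)·(1.6)) / 4 = 15.6/4 = 3.9
  S[X_2,X_2] = ((-2.4)·(-2.4) + (-2.4)·(-2.4) + (-0.4)·(-0.4) + (3.6)·(3.6) + (1.6)·(1.6)) / 4 = 27.2/4 = 6.8

S is symmetric (S[j,i] = S[i,j]). Assembling:

S = [[9.2, 3.9],
 [3.9, 6.8]]


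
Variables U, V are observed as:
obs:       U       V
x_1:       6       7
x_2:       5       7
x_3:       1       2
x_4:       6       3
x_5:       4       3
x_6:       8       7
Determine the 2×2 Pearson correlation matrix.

Step 1 — column means:
  mean(U) = (6 + 5 + 1 + 6 + 4 + 8) / 6 = 30/6 = 5
  mean(V) = (7 + 7 + 2 + 3 + 3 + 7) / 6 = 29/6 = 4.8333

Step 2 — sample variances and covariances s[i,j] = (1/(n-1)) · Σ_k (x_{k,i} - mean_i) · (x_{k,j} - mean_j), with n-1 = 5:
  s[U,U] = ((1)·(1) + (0)·(0) + (-4)·(-4) + (1)·(1) + (-1)·(-1) + (3)·(3)) / 5 = 28/5 = 5.6
  s[U,V] = ((1)·(2.1667) + (0)·(2.1667) + (-4)·(-2.8333) + (1)·(-1.8333) + (-1)·(-1.8333) + (3)·(2.1667)) / 5 = 20/5 = 4
  s[V,V] = ((2.1667)·(2.1667) + (2.1667)·(2.1667) + (-2.8333)·(-2.8333) + (-1.8333)·(-1.8333) + (-1.8333)·(-1.8333) + (2.1667)·(2.1667)) / 5 = 28.8333/5 = 5.7667
  Sample standard deviations s_i = √(s[i,i]):
  s(U) = √(5.6) = 2.3664
  s(V) = √(5.7667) = 2.4014

Step 3 — r_{ij} = s_{ij} / (s_i · s_j):
  r[U,U] = 1 (diagonal).
  r[U,V] = 4 / (2.3664 · 2.4014) = 4 / 5.6827 = 0.7039
  r[V,V] = 1 (diagonal).

R is symmetric with unit diagonal. Assembling:

R = [[1, 0.7039],
 [0.7039, 1]]


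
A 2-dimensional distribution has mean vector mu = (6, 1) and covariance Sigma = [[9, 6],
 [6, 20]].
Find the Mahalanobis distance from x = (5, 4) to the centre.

Step 1 — centre the observation: (x - mu) = (-1, 3).

Step 2 — invert Sigma. det(Sigma) = 9·20 - (6)² = 144.
  Sigma^{-1} = (1/det) · [[d, -b], [-b, a]] = [[0.1389, -0.0417],
 [-0.0417, 0.0625]].

Step 3 — form the quadratic (x - mu)^T · Sigma^{-1} · (x - mu):
  Sigma^{-1} · (x - mu) = (-0.2639, 0.2292).
  (x - mu)^T · [Sigma^{-1} · (x - mu)] = (-1)·(-0.2639) + (3)·(0.2292) = 0.9514.

Step 4 — take square root: d = √(0.9514) ≈ 0.9754.

d(x, mu) = √(0.9514) ≈ 0.9754


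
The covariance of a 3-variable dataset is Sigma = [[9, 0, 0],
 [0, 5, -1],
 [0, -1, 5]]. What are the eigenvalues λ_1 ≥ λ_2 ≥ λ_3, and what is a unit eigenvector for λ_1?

Step 1 — characteristic polynomial p(λ) = det(λI - Sigma) = λ³ - tr·λ² + c_1·λ - det, where tr = trace, c_1 = sum of the principal 2×2 minors, det = det(Sigma):
  tr = 9 + 5 + 5 = 19,
  c_1 = (9·5 - (0)²) + (9·5 - (0)²) + (5·5 - (-1)²) = 45 + 45 + 24 = 114,
  det = 9·(5·5 - (-1)²) - (0)·((0)·5 - (-1)·(0)) + (0)·((0)·(-1) - 5·(0)) = 9·(24) - (0)·(0) + (0)·(0) = 216.
  So p(λ) = λ³ - 19λ² + 114λ - 216.
Step 2 — look for an integer root (rational root theorem: any rational root is an integer divisor of 216). Testing λ = 4:
  p(4) = 64 - 304 + 456 - 216 = 0  ✓
  Dividing out (λ - 4): p(λ) = (λ - 4)(λ² - 15λ + 54).
Step 3 — remaining eigenvalues from the quadratic λ² - 15λ + 54 = 0:
  Δ = 15² - 4·54 = 225 - 216 = 9,  λ = (15 ± √9)/2 = (15 ± 3)/2 = 9 or 6.
  Sorted: λ_1 = 9,  λ_2 = 6,  λ_3 = 4  (check: sum = 19 = tr ✓).

Step 4 — unit eigenvector for λ_1 = 9: v spans the null space of (Sigma - λ_1 I), whose rows are
  r_1 = (0, 0, 0),  r_2 = (0, -4, -1),  r_3 = (0, -1, -4).
  v is orthogonal to every row, so take v ∝ r_2 × r_3 = ((-4)·(-4) - (-1)·(-1), (-1)·(0) - (0)·(-4), (0)·(-1) - (-4)·(0)) = (15, 0, 0).
  Rescale (divide by 15): u = (1, 0, 0).
  ||u|| = √((1)² + (0)² + (0)²) = √(1) = 1,  v_1 = u/||u|| ≈ (1, 0, 0) (||v_1|| = 1).

λ_1 = 9,  λ_2 = 6,  λ_3 = 4;  v_1 ≈ (1, 0, 0)


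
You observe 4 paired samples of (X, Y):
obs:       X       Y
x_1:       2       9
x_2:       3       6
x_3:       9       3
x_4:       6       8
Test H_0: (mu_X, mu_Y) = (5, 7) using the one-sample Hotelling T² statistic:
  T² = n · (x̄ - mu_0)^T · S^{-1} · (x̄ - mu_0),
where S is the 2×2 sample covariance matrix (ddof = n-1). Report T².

Step 1 — sample mean vector:
  mean(X) = (2 + 3 + 9 + 6) / 4 = 20/4 = 5
  mean(Y) = (9 + 6 + 3 + 8) / 4 = 26/4 = 6.5
  x̄ = (5, 6.5),  deviation x̄ - mu_0 = (5, 6.5) - (5, 7) = (0, -0.5).

Step 2 — sample covariance matrix, S[i,j] = (1/(n-1)) · Σ_k (x_{k,i} - mean_i) · (x_{k,j} - mean_j), divisor n-1 = 3:
  S[X,X] = ((-3)·(-3) + (-2)·(-2) + (4)·(4) + (1)·(1)) / 3 = 30/3 = 10
  S[X,Y] = ((-3)·(2.5) + (-2)·(-0.5) + (4)·(-3.5) + (1)·(1.5)) / 3 = -19/3 = -6.3333
  S[Y,Y] = ((2.5)·(2.5) + (-0.5)·(-0.5) + (-3.5)·(-3.5) + (1.5)·(1.5)) / 3 = 21/3 = 7
  S = [[10, -6.3333],
 [-6.3333, 7]].

Step 3 — invert S. det(S) = 10·7 - (-6.3333)² = 29.8889.
  S^{-1} = (1/det) · [[d, -b], [-b, a]] = [[0.2342, 0.2119],
 [0.2119, 0.3346]].

Step 4 — quadratic form (x̄ - mu_0)^T · S^{-1} · (x̄ - mu_0):
  S^{-1} · (x̄ - mu_0) = (-0.1059, -0.1673),
  (x̄ - mu_0)^T · [...] = (0)·(-0.1059) + (-0.5)·(-0.1673) = 0.0836.

Step 5 — scale by n: T² = 4 · 0.0836 = 0.3346.

T² ≈ 0.3346


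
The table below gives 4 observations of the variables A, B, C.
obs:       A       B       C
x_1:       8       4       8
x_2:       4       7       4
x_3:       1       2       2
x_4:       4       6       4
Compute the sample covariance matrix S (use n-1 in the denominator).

Step 1 — column means:
  mean(A) = (8 + 4 + 1 + 4) / 4 = 17/4 = 4.25
  mean(B) = (4 + 7 + 2 + 6) / 4 = 19/4 = 4.75
  mean(C) = (8 + 4 + 2 + 4) / 4 = 18/4 = 4.5

Step 2 — sample covariance S[i,j] = (1/(n-1)) · Σ_k (x_{k,i} - mean_i) · (x_{k,j} - mean_j), with n-1 = 3.
  S[A,A] = ((3.75)·(3.75) + (-0.25)·(-0.25) + (-3.25)·(-3.25) + (-0.25)·(-0.25)) / 3 = 24.75/3 = 8.25
  S[A,B] = ((3.75)·(-0.75) + (-0.25)·(2.25) + (-3.25)·(-2.75) + (-0.25)·(1.25)) / 3 = 5.25/3 = 1.75
  S[A,C] = ((3.75)·(3.5) + (-0.25)·(-0.5) + (-3.25)·(-2.5) + (-0.25)·(-0.5)) / 3 = 21.5/3 = 7.1667
  S[B,B] = ((-0.75)·(-0.75) + (2.25)·(2.25) + (-2.75)·(-2.75) + (1.25)·(1.25)) / 3 = 14.75/3 = 4.9167
  S[B,C] = ((-0.75)·(3.5) + (2.25)·(-0.5) + (-2.75)·(-2.5) + (1.25)·(-0.5)) / 3 = 2.5/3 = 0.8333
  S[C,C] = ((3.5)·(3.5) + (-0.5)·(-0.5) + (-2.5)·(-2.5) + (-0.5)·(-0.5)) / 3 = 19/3 = 6.3333

S is symmetric (S[j,i] = S[i,j]). Assembling:

S = [[8.25, 1.75, 7.1667],
 [1.75, 4.9167, 0.8333],
 [7.1667, 0.8333, 6.3333]]


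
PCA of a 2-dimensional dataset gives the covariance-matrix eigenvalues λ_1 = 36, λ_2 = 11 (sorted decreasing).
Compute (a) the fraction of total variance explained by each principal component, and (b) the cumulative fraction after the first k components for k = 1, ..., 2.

Step 1 — total variance = trace(Sigma) = Σ λ_i = 36 + 11 = 47.

Step 2 — fraction explained by component i = λ_i / Σ λ:
  PC1: 36/47 = 0.766
  PC2: 11/47 = 0.234

Step 3 — cumulative fraction after k components = (λ_1 + ... + λ_k) / Σ λ:
  k = 1: 36/47 = 0.766
  k = 2: (36 + 11)/47 = 47/47 = 1

Summary (fraction, with percent):

explained: PC1 0.766 (76.6%), PC2 0.234 (23.4%);  cumulative: 0.766, 1


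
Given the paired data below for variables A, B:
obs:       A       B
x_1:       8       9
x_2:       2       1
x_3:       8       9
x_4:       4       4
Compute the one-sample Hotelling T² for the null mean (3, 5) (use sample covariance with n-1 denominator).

Step 1 — sample mean vector:
  mean(A) = (8 + 2 + 8 + 4) / 4 = 22/4 = 5.5
  mean(B) = (9 + 1 + 9 + 4) / 4 = 23/4 = 5.75
  x̄ = (5.5, 5.75),  deviation x̄ - mu_0 = (5.5, 5.75) - (3, 5) = (2.5, 0.75).

Step 2 — sample covariance matrix, S[i,j] = (1/(n-1)) · Σ_k (x_{k,i} - mean_i) · (x_{k,j} - mean_j), divisor n-1 = 3:
  S[A,A] = ((2.5)·(2.5) + (-3.5)·(-3.5) + (2.5)·(2.5) + (-1.5)·(-1.5)) / 3 = 27/3 = 9
  S[A,B] = ((2.5)·(3.25) + (-3.5)·(-4.75) + (2.5)·(3.25) + (-1.5)·(-1.75)) / 3 = 35.5/3 = 11.8333
  S[B,B] = ((3.25)·(3.25) + (-4.75)·(-4.75) + (3.25)·(3.25) + (-1.75)·(-1.75)) / 3 = 46.75/3 = 15.5833
  S = [[9, 11.8333],
 [11.8333, 15.5833]].

Step 3 — invert S. det(S) = 9·15.5833 - (11.8333)² = 0.2222.
  S^{-1} = (1/det) · [[d, -b], [-b, a]] = [[70.125, -53.25],
 [-53.25, 40.5]].

Step 4 — quadratic form (x̄ - mu_0)^T · S^{-1} · (x̄ - mu_0):
  S^{-1} · (x̄ - mu_0) = (135.375, -102.75),
  (x̄ - mu_0)^T · [...] = (2.5)·(135.375) + (0.75)·(-102.75) = 261.375.

Step 5 — scale by n: T² = 4 · 261.375 = 1045.5.

T² ≈ 1045.5


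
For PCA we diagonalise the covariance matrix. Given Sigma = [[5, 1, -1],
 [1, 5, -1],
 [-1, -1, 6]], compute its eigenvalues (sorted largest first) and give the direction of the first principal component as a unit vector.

Step 1 — characteristic polynomial p(λ) = det(λI - Sigma) = λ³ - tr·λ² + c_1·λ - det, where tr = trace, c_1 = sum of the principal 2×2 minors, det = det(Sigma):
  tr = 5 + 5 + 6 = 16,
  c_1 = (5·5 - (1)²) + (5·6 - (-1)²) + (5·6 - (-1)²) = 24 + 29 + 29 = 82,
  det = 5·(5·6 - (-1)²) - (1)·((1)·6 - (-1)·(-1)) + (-1)·((1)·(-1) - 5·(-1)) = 5·(29) - (1)·(5) + (-1)·(4) = 136.
  So p(λ) = λ³ - 16λ² + 82λ - 136.
Step 2 — look for an integer root (rational root theorem: any rational root is an integer divisor of 136). Testing λ = 4:
  p(4) = 64 - 256 + 328 - 136 = 0  ✓
  Dividing out (λ - 4): p(λ) = (λ - 4)(λ² - 12λ + 34).
Step 3 — remaining eigenvalues from the quadratic λ² - 12λ + 34 = 0:
  Δ = 12² - 4·34 = 144 - 136 = 8,  λ = (12 ± √8)/2 = (12 ± 2.8284)/2 ≈ 7.4142 or 4.5858.
  Sorted: λ_1 = 7.4142,  λ_2 = 4.5858,  λ_3 = 4  (check: sum = 16 = tr ✓).

Step 4 — unit eigenvector for λ_1 ≈ 7.4142: v spans the null space of (Sigma - λ_1 I), whose rows are
  r_1 = (-2.4142, 1, -1),  r_2 = (1, -2.4142, -1),  r_3 = (-1, -1, -1.4142).
  v is orthogonal to every row, so take v ∝ r_1 × r_2 = ((1)·(-1) - (-1)·(-2.4142), (-1)·(1) - (-2.4142)·(-1), (-2.4142)·(-2.4142) - (1)·(1)) ≈ (-3.4142, -3.4142, 4.8284).
  Rescale (multiply by -1 so the first nonzero entry is positive): u = (3.4142, 3.4142, -4.8284).
  ||u|| = √((3.4142)² + (3.4142)² + (-4.8284)²) = √(46.6274) ≈ 6.8284,  v_1 = u/||u|| ≈ (0.5, 0.5, -0.7071) (||v_1|| = 1).

λ_1 = 7.4142,  λ_2 = 4.5858,  λ_3 = 4;  v_1 ≈ (0.5, 0.5, -0.7071)


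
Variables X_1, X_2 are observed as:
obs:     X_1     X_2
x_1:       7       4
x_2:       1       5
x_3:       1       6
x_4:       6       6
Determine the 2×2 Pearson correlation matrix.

Step 1 — column means:
  mean(X_1) = (7 + 1 + 1 + 6) / 4 = 15/4 = 3.75
  mean(X_2) = (4 + 5 + 6 + 6) / 4 = 21/4 = 5.25

Step 2 — sample variances and covariances s[i,j] = (1/(n-1)) · Σ_k (x_{k,i} - mean_i) · (x_{k,j} - mean_j), with n-1 = 3:
  s[X_1,X_1] = ((3.25)·(3.25) + (-2.75)·(-2.75) + (-2.75)·(-2.75) + (2.25)·(2.25)) / 3 = 30.75/3 = 10.25
  s[X_1,X_2] = ((3.25)·(-1.25) + (-2.75)·(-0.25) + (-2.75)·(0.75) + (2.25)·(0.75)) / 3 = -3.75/3 = -1.25
  s[X_2,X_2] = ((-1.25)·(-1.25) + (-0.25)·(-0.25) + (0.75)·(0.75) + (0.75)·(0.75)) / 3 = 2.75/3 = 0.9167
  Sample standard deviations s_i = √(s[i,i]):
  s(X_1) = √(10.25) = 3.2016
  s(X_2) = √(0.9167) = 0.9574

Step 3 — r_{ij} = s_{ij} / (s_i · s_j):
  r[X_1,X_1] = 1 (diagonal).
  r[X_1,X_2] = -1.25 / (3.2016 · 0.9574) = -1.25 / 3.0653 = -0.4078
  r[X_2,X_2] = 1 (diagonal).

R is symmetric with unit diagonal. Assembling:

R = [[1, -0.4078],
 [-0.4078, 1]]


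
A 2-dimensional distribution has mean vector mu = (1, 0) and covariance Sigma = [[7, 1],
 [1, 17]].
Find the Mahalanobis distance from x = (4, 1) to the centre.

Step 1 — centre the observation: (x - mu) = (3, 1).

Step 2 — invert Sigma. det(Sigma) = 7·17 - (1)² = 118.
  Sigma^{-1} = (1/det) · [[d, -b], [-b, a]] = [[0.1441, -0.0085],
 [-0.0085, 0.0593]].

Step 3 — form the quadratic (x - mu)^T · Sigma^{-1} · (x - mu):
  Sigma^{-1} · (x - mu) = (0.4237, 0.0339).
  (x - mu)^T · [Sigma^{-1} · (x - mu)] = (3)·(0.4237) + (1)·(0.0339) = 1.3051.

Step 4 — take square root: d = √(1.3051) ≈ 1.1424.

d(x, mu) = √(1.3051) ≈ 1.1424


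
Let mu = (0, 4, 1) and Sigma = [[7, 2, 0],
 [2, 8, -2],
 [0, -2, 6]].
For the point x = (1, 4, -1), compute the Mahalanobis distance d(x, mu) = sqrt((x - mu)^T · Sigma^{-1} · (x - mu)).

Step 1 — centre the observation: (x - mu) = (1, 0, -2).

Step 2 — invert Sigma (cofactor / det for 3×3, or solve directly):
  Sigma^{-1} = [[0.1549, -0.0423, -0.0141],
 [-0.0423, 0.1479, 0.0493],
 [-0.0141, 0.0493, 0.1831]].

Step 3 — form the quadratic (x - mu)^T · Sigma^{-1} · (x - mu):
  Sigma^{-1} · (x - mu) = (0.1831, -0.1408, -0.3803).
  (x - mu)^T · [Sigma^{-1} · (x - mu)] = (1)·(0.1831) + (0)·(-0.1408) + (-2)·(-0.3803) = 0.9437.

Step 4 — take square root: d = √(0.9437) ≈ 0.9714.

d(x, mu) = √(0.9437) ≈ 0.9714


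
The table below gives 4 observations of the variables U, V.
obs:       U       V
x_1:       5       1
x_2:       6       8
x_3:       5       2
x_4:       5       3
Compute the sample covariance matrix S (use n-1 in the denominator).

Step 1 — column means:
  mean(U) = (5 + 6 + 5 + 5) / 4 = 21/4 = 5.25
  mean(V) = (1 + 8 + 2 + 3) / 4 = 14/4 = 3.5

Step 2 — sample covariance S[i,j] = (1/(n-1)) · Σ_k (x_{k,i} - mean_i) · (x_{k,j} - mean_j), with n-1 = 3.
  S[U,U] = ((-0.25)·(-0.25) + (0.75)·(0.75) + (-0.25)·(-0.25) + (-0.25)·(-0.25)) / 3 = 0.75/3 = 0.25
  S[U,V] = ((-0.25)·(-2.5) + (0.75)·(4.5) + (-0.25)·(-1.5) + (-0.25)·(-0.5)) / 3 = 4.5/3 = 1.5
  S[V,V] = ((-2.5)·(-2.5) + (4.5)·(4.5) + (-1.5)·(-1.5) + (-0.5)·(-0.5)) / 3 = 29/3 = 9.6667

S is symmetric (S[j,i] = S[i,j]). Assembling:

S = [[0.25, 1.5],
 [1.5, 9.6667]]


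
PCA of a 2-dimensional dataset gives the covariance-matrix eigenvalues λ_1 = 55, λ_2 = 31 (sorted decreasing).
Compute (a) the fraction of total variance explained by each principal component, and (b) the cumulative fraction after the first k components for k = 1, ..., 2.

Step 1 — total variance = trace(Sigma) = Σ λ_i = 55 + 31 = 86.

Step 2 — fraction explained by component i = λ_i / Σ λ:
  PC1: 55/86 = 0.6395
  PC2: 31/86 = 0.3605

Step 3 — cumulative fraction after k components = (λ_1 + ... + λ_k) / Σ λ:
  k = 1: 55/86 = 0.6395
  k = 2: (55 + 31)/86 = 86/86 = 1

Summary (fraction, with percent):

explained: PC1 0.6395 (63.95%), PC2 0.3605 (36.05%);  cumulative: 0.6395, 1


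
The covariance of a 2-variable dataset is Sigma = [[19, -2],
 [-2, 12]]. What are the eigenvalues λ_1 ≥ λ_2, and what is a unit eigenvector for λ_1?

Step 1 — characteristic polynomial of 2×2 Sigma:
  det(Sigma - λI) = λ² - trace · λ + det = 0.
  trace = 19 + 12 = 31, det = 19·12 - (-2)² = 224.
Step 2 — discriminant:
  Δ = trace² - 4·det = 961 - 896 = 65.
Step 3 — eigenvalues:
  λ = (trace ± √Δ)/2 = (31 ± 8.0623)/2,
  λ_1 = 19.5311,  λ_2 = 11.4689.

Step 4 — unit eigenvector for λ_1: solve (Sigma - λ_1 I)v = 0. First row:
  (19 - 19.5311)·v_x + (-2)·v_y = 0, i.e. (-0.5311)·v_x + (-2)·v_y = 0,
  so v ∝ (b, λ_1 - a) = (-2, 0.5311); multiply by -1 so the first entry is positive: u = (2, -0.5311).
  ||u|| = √((2)² + (-0.5311)²) = √(4.2821) ≈ 2.0693,
  v_1 = u/||u|| ≈ (0.9665, -0.2567) (||v_1|| = 1).

λ_1 = 19.5311,  λ_2 = 11.4689;  v_1 ≈ (0.9665, -0.2567)


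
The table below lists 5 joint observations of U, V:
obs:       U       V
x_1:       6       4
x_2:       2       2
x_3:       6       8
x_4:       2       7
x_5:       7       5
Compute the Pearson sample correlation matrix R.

Step 1 — column means:
  mean(U) = (6 + 2 + 6 + 2 + 7) / 5 = 23/5 = 4.6
  mean(V) = (4 + 2 + 8 + 7 + 5) / 5 = 26/5 = 5.2

Step 2 — sample variances and covariances s[i,j] = (1/(n-1)) · Σ_k (x_{k,i} - mean_i) · (x_{k,j} - mean_j), with n-1 = 4:
  s[U,U] = ((1.4)·(1.4) + (-2.6)·(-2.6) + (1.4)·(1.4) + (-2.6)·(-2.6) + (2.4)·(2.4)) / 4 = 23.2/4 = 5.8
  s[U,V] = ((1.4)·(-1.2) + (-2.6)·(-3.2) + (1.4)·(2.8) + (-2.6)·(1.8) + (2.4)·(-0.2)) / 4 = 5.4/4 = 1.35
  s[V,V] = ((-1.2)·(-1.2) + (-3.2)·(-3.2) + (2.8)·(2.8) + (1.8)·(1.8) + (-0.2)·(-0.2)) / 4 = 22.8/4 = 5.7
  Sample standard deviations s_i = √(s[i,i]):
  s(U) = √(5.8) = 2.4083
  s(V) = √(5.7) = 2.3875

Step 3 — r_{ij} = s_{ij} / (s_i · s_j):
  r[U,U] = 1 (diagonal).
  r[U,V] = 1.35 / (2.4083 · 2.3875) = 1.35 / 5.7498 = 0.2348
  r[V,V] = 1 (diagonal).

R is symmetric with unit diagonal. Assembling:

R = [[1, 0.2348],
 [0.2348, 1]]


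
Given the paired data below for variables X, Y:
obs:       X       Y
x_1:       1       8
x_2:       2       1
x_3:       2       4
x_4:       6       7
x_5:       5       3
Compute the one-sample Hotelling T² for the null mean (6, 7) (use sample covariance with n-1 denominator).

Step 1 — sample mean vector:
  mean(X) = (1 + 2 + 2 + 6 + 5) / 5 = 16/5 = 3.2
  mean(Y) = (8 + 1 + 4 + 7 + 3) / 5 = 23/5 = 4.6
  x̄ = (3.2, 4.6),  deviation x̄ - mu_0 = (3.2, 4.6) - (6, 7) = (-2.8, -2.4).

Step 2 — sample covariance matrix, S[i,j] = (1/(n-1)) · Σ_k (x_{k,i} - mean_i) · (x_{k,j} - mean_j), divisor n-1 = 4:
  S[X,X] = ((-2.2)·(-2.2) + (-1.2)·(-1.2) + (-1.2)·(-1.2) + (2.8)·(2.8) + (1.8)·(1.8)) / 4 = 18.8/4 = 4.7
  S[X,Y] = ((-2.2)·(3.4) + (-1.2)·(-3.6) + (-1.2)·(-0.6) + (2.8)·(2.4) + (1.8)·(-1.6)) / 4 = 1.4/4 = 0.35
  S[Y,Y] = ((3.4)·(3.4) + (-3.6)·(-3.6) + (-0.6)·(-0.6) + (2.4)·(2.4) + (-1.6)·(-1.6)) / 4 = 33.2/4 = 8.3
  S = [[4.7, 0.35],
 [0.35, 8.3]].

Step 3 — invert S. det(S) = 4.7·8.3 - (0.35)² = 38.8875.
  S^{-1} = (1/det) · [[d, -b], [-b, a]] = [[0.2134, -0.009],
 [-0.009, 0.1209]].

Step 4 — quadratic form (x̄ - mu_0)^T · S^{-1} · (x̄ - mu_0):
  S^{-1} · (x̄ - mu_0) = (-0.576, -0.2649),
  (x̄ - mu_0)^T · [...] = (-2.8)·(-0.576) + (-2.4)·(-0.2649) = 2.2485.

Step 5 — scale by n: T² = 5 · 2.2485 = 11.2427.

T² ≈ 11.2427


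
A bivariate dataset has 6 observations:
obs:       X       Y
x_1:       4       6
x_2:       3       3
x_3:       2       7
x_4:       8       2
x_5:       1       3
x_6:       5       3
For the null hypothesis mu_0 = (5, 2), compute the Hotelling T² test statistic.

Step 1 — sample mean vector:
  mean(X) = (4 + 3 + 2 + 8 + 1 + 5) / 6 = 23/6 = 3.8333
  mean(Y) = (6 + 3 + 7 + 2 + 3 + 3) / 6 = 24/6 = 4
  x̄ = (3.8333, 4),  deviation x̄ - mu_0 = (3.8333, 4) - (5, 2) = (-1.1667, 2).

Step 2 — sample covariance matrix, S[i,j] = (1/(n-1)) · Σ_k (x_{k,i} - mean_i) · (x_{k,j} - mean_j), divisor n-1 = 5:
  S[X,X] = ((0.1667)·(0.1667) + (-0.8333)·(-0.8333) + (-1.8333)·(-1.8333) + (4.1667)·(4.1667) + (-2.8333)·(-2.8333) + (1.1667)·(1.1667)) / 5 = 30.8333/5 = 6.1667
  S[X,Y] = ((0.1667)·(2) + (-0.8333)·(-1) + (-1.8333)·(3) + (4.1667)·(-2) + (-2.8333)·(-1) + (1.1667)·(-1)) / 5 = -11/5 = -2.2
  S[Y,Y] = ((2)·(2) + (-1)·(-1) + (3)·(3) + (-2)·(-2) + (-1)·(-1) + (-1)·(-1)) / 5 = 20/5 = 4
  S = [[6.1667, -2.2],
 [-2.2, 4]].

Step 3 — invert S. det(S) = 6.1667·4 - (-2.2)² = 19.8267.
  S^{-1} = (1/det) · [[d, -b], [-b, a]] = [[0.2017, 0.111],
 [0.111, 0.311]].

Step 4 — quadratic form (x̄ - mu_0)^T · S^{-1} · (x̄ - mu_0):
  S^{-1} · (x̄ - mu_0) = (-0.0134, 0.4926),
  (x̄ - mu_0)^T · [...] = (-1.1667)·(-0.0134) + (2)·(0.4926) = 1.0009.

Step 5 — scale by n: T² = 6 · 1.0009 = 6.0054.

T² ≈ 6.0054


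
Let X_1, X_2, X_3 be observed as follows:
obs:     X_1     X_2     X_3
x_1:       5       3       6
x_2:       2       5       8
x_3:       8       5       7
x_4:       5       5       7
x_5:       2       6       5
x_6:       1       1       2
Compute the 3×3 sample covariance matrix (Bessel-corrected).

Step 1 — column means:
  mean(X_1) = (5 + 2 + 8 + 5 + 2 + 1) / 6 = 23/6 = 3.8333
  mean(X_2) = (3 + 5 + 5 + 5 + 6 + 1) / 6 = 25/6 = 4.1667
  mean(X_3) = (6 + 8 + 7 + 7 + 5 + 2) / 6 = 35/6 = 5.8333

Step 2 — sample covariance S[i,j] = (1/(n-1)) · Σ_k (x_{k,i} - mean_i) · (x_{k,j} - mean_j), with n-1 = 5.
  S[X_1,X_1] = ((1.1667)·(1.1667) + (-1.8333)·(-1.8333) + (4.1667)·(4.1667) + (1.1667)·(1.1667) + (-1.8333)·(-1.8333) + (-2.8333)·(-2.8333)) / 5 = 34.8333/5 = 6.9667
  S[X_1,X_2] = ((1.1667)·(-1.1667) + (-1.8333)·(0.8333) + (4.1667)·(0.8333) + (1.1667)·(0.8333) + (-1.8333)·(1.8333) + (-2.8333)·(-3.1667)) / 5 = 7.1667/5 = 1.4333
  S[X_1,X_3] = ((1.1667)·(0.1667) + (-1.8333)·(2.1667) + (4.1667)·(1.1667) + (1.1667)·(1.1667) + (-1.8333)·(-0.8333) + (-2.8333)·(-3.8333)) / 5 = 14.8333/5 = 2.9667
  S[X_2,X_2] = ((-1.1667)·(-1.1667) + (0.8333)·(0.8333) + (0.8333)·(0.8333) + (0.8333)·(0.8333) + (1.8333)·(1.8333) + (-3.1667)·(-3.1667)) / 5 = 16.8333/5 = 3.3667
  S[X_2,X_3] = ((-1.1667)·(0.1667) + (0.8333)·(2.1667) + (0.8333)·(1.1667) + (0.8333)·(1.1667) + (1.8333)·(-0.8333) + (-3.1667)·(-3.8333)) / 5 = 14.1667/5 = 2.8333
  S[X_3,X_3] = ((0.1667)·(0.1667) + (2.1667)·(2.1667) + (1.1667)·(1.1667) + (1.1667)·(1.1667) + (-0.8333)·(-0.8333) + (-3.8333)·(-3.8333)) / 5 = 22.8333/5 = 4.5667

S is symmetric (S[j,i] = S[i,j]). Assembling:

S = [[6.9667, 1.4333, 2.9667],
 [1.4333, 3.3667, 2.8333],
 [2.9667, 2.8333, 4.5667]]


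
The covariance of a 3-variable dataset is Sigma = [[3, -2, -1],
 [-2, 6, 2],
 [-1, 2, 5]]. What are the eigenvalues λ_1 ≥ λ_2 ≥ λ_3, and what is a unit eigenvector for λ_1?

Step 1 — characteristic polynomial p(λ) = det(λI - Sigma) = λ³ - tr·λ² + c_1·λ - det, where tr = trace, c_1 = sum of the principal 2×2 minors, det = det(Sigma):
  tr = 3 + 6 + 5 = 14,
  c_1 = (3·6 - (-2)²) + (3·5 - (-1)²) + (6·5 - (2)²) = 14 + 14 + 26 = 54,
  det = 3·(6·5 - (2)²) - (-2)·((-2)·5 - (2)·(-1)) + (-1)·((-2)·(2) - 6·(-1)) = 3·(26) - (-2)·(-8) + (-1)·(2) = 60.
  So p(λ) = λ³ - 14λ² + 54λ - 60.
Step 2 — look for an integer root (rational root theorem: any rational root is an integer divisor of 60). Testing λ = 2:
  p(2) = 8 - 56 + 108 - 60 = 0  ✓
  Dividing out (λ - 2): p(λ) = (λ - 2)(λ² - 12λ + 30).
Step 3 — remaining eigenvalues from the quadratic λ² - 12λ + 30 = 0:
  Δ = 12² - 4·30 = 144 - 120 = 24,  λ = (12 ± √24)/2 = (12 ± 4.899)/2 ≈ 8.4495 or 3.5505.
  Sorted: λ_1 = 8.4495,  λ_2 = 3.5505,  λ_3 = 2  (check: sum = 14 = tr ✓).

Step 4 — unit eigenvector for λ_1 ≈ 8.4495: v spans the null space of (Sigma - λ_1 I), whose rows are
  r_1 = (-5.4495, -2, -1),  r_2 = (-2, -2.4495, 2),  r_3 = (-1, 2, -3.4495).
  v is orthogonal to every row, so take v ∝ r_1 × r_2 = ((-2)·(2) - (-1)·(-2.4495), (-1)·(-2) - (-5.4495)·(2), (-5.4495)·(-2.4495) - (-2)·(-2)) ≈ (-6.4495, 12.899, 9.3485).
  Rescale (multiply by -1 so the first nonzero entry is positive): u = (6.4495, -12.899, -9.3485).
  ||u|| = √((6.4495)² + (-12.899)² + (-9.3485)²) = √(295.3735) ≈ 17.1864,  v_1 = u/||u|| ≈ (0.3753, -0.7505, -0.5439) (||v_1|| = 1).

λ_1 = 8.4495,  λ_2 = 3.5505,  λ_3 = 2;  v_1 ≈ (0.3753, -0.7505, -0.5439)


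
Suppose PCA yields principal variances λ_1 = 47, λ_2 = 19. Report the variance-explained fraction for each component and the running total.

Step 1 — total variance = trace(Sigma) = Σ λ_i = 47 + 19 = 66.

Step 2 — fraction explained by component i = λ_i / Σ λ:
  PC1: 47/66 = 0.7121
  PC2: 19/66 = 0.2879

Step 3 — cumulative fraction after k components = (λ_1 + ... + λ_k) / Σ λ:
  k = 1: 47/66 = 0.7121
  k = 2: (47 + 19)/66 = 66/66 = 1

Summary (fraction, with percent):

explained: PC1 0.7121 (71.21%), PC2 0.2879 (28.79%);  cumulative: 0.7121, 1


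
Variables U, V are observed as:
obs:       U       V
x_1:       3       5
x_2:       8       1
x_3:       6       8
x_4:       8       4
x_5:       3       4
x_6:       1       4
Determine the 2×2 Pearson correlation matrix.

Step 1 — column means:
  mean(U) = (3 + 8 + 6 + 8 + 3 + 1) / 6 = 29/6 = 4.8333
  mean(V) = (5 + 1 + 8 + 4 + 4 + 4) / 6 = 26/6 = 4.3333

Step 2 — sample variances and covariances s[i,j] = (1/(n-1)) · Σ_k (x_{k,i} - mean_i) · (x_{k,j} - mean_j), with n-1 = 5:
  s[U,U] = ((-1.8333)·(-1.8333) + (3.1667)·(3.1667) + (1.1667)·(1.1667) + (3.1667)·(3.1667) + (-1.8333)·(-1.8333) + (-3.8333)·(-3.8333)) / 5 = 42.8333/5 = 8.5667
  s[U,V] = ((-1.8333)·(0.6667) + (3.1667)·(-3.3333) + (1.1667)·(3.6667) + (3.1667)·(-0.3333) + (-1.8333)·(-0.3333) + (-3.8333)·(-0.3333)) / 5 = -6.6667/5 = -1.3333
  s[V,V] = ((0.6667)·(0.6667) + (-3.3333)·(-3.3333) + (3.6667)·(3.6667) + (-0.3333)·(-0.3333) + (-0.3333)·(-0.3333) + (-0.3333)·(-0.3333)) / 5 = 25.3333/5 = 5.0667
  Sample standard deviations s_i = √(s[i,i]):
  s(U) = √(8.5667) = 2.9269
  s(V) = √(5.0667) = 2.2509

Step 3 — r_{ij} = s_{ij} / (s_i · s_j):
  r[U,U] = 1 (diagonal).
  r[U,V] = -1.3333 / (2.9269 · 2.2509) = -1.3333 / 6.5882 = -0.2024
  r[V,V] = 1 (diagonal).

R is symmetric with unit diagonal. Assembling:

R = [[1, -0.2024],
 [-0.2024, 1]]


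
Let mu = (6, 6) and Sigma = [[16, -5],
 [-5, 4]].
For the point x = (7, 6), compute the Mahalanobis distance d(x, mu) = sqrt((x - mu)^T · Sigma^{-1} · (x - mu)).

Step 1 — centre the observation: (x - mu) = (1, 0).

Step 2 — invert Sigma. det(Sigma) = 16·4 - (-5)² = 39.
  Sigma^{-1} = (1/det) · [[d, -b], [-b, a]] = [[0.1026, 0.1282],
 [0.1282, 0.4103]].

Step 3 — form the quadratic (x - mu)^T · Sigma^{-1} · (x - mu):
  Sigma^{-1} · (x - mu) = (0.1026, 0.1282).
  (x - mu)^T · [Sigma^{-1} · (x - mu)] = (1)·(0.1026) + (0)·(0.1282) = 0.1026.

Step 4 — take square root: d = √(0.1026) ≈ 0.3203.

d(x, mu) = √(0.1026) ≈ 0.3203


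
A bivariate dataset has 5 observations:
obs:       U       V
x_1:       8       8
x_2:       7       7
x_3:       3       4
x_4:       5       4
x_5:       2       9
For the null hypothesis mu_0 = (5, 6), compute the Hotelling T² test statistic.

Step 1 — sample mean vector:
  mean(U) = (8 + 7 + 3 + 5 + 2) / 5 = 25/5 = 5
  mean(V) = (8 + 7 + 4 + 4 + 9) / 5 = 32/5 = 6.4
  x̄ = (5, 6.4),  deviation x̄ - mu_0 = (5, 6.4) - (5, 6) = (0, 0.4).

Step 2 — sample covariance matrix, S[i,j] = (1/(n-1)) · Σ_k (x_{k,i} - mean_i) · (x_{k,j} - mean_j), divisor n-1 = 4:
  S[U,U] = ((3)·(3) + (2)·(2) + (-2)·(-2) + (0)·(0) + (-3)·(-3)) / 4 = 26/4 = 6.5
  S[U,V] = ((3)·(1.6) + (2)·(0.6) + (-2)·(-2.4) + (0)·(-2.4) + (-3)·(2.6)) / 4 = 3/4 = 0.75
  S[V,V] = ((1.6)·(1.6) + (0.6)·(0.6) + (-2.4)·(-2.4) + (-2.4)·(-2.4) + (2.6)·(2.6)) / 4 = 21.2/4 = 5.3
  S = [[6.5, 0.75],
 [0.75, 5.3]].

Step 3 — invert S. det(S) = 6.5·5.3 - (0.75)² = 33.8875.
  S^{-1} = (1/det) · [[d, -b], [-b, a]] = [[0.1564, -0.0221],
 [-0.0221, 0.1918]].

Step 4 — quadratic form (x̄ - mu_0)^T · S^{-1} · (x̄ - mu_0):
  S^{-1} · (x̄ - mu_0) = (-0.0089, 0.0767),
  (x̄ - mu_0)^T · [...] = (0)·(-0.0089) + (0.4)·(0.0767) = 0.0307.

Step 5 — scale by n: T² = 5 · 0.0307 = 0.1534.

T² ≈ 0.1534


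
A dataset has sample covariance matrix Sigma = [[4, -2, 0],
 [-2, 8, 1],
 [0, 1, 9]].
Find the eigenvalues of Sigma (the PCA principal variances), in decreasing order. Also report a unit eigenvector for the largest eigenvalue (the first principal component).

Step 1 — characteristic polynomial p(λ) = det(λI - Sigma) = λ³ - tr·λ² + c_1·λ - det, where tr = trace, c_1 = sum of the principal 2×2 minors, det = det(Sigma):
  tr = 4 + 8 + 9 = 21,
  c_1 = (4·8 - (-2)²) + (4·9 - (0)²) + (8·9 - (1)²) = 28 + 36 + 71 = 135,
  det = 4·(8·9 - (1)²) - (-2)·((-2)·9 - (1)·(0)) + (0)·((-2)·(1) - 8·(0)) = 4·(71) - (-2)·(-18) + (0)·(-2) = 248.
  So p(λ) = λ³ - 21λ² + 135λ - 248.
Step 2 — look for an integer root (rational root theorem: any rational root is an integer divisor of 248). Testing λ = 8:
  p(8) = 512 - 1344 + 1080 - 248 = 0  ✓
  Dividing out (λ - 8): p(λ) = (λ - 8)(λ² - 13λ + 31).
Step 3 — remaining eigenvalues from the quadratic λ² - 13λ + 31 = 0:
  Δ = 13² - 4·31 = 169 - 124 = 45,  λ = (13 ± √45)/2 = (13 ± 6.7082)/2 ≈ 9.8541 or 3.1459.
  Sorted: λ_1 = 9.8541,  λ_2 = 8,  λ_3 = 3.1459  (check: sum = 21 = tr ✓).

Step 4 — unit eigenvector for λ_1 ≈ 9.8541: v spans the null space of (Sigma - λ_1 I), whose rows are
  r_1 = (-5.8541, -2, 0),  r_2 = (-2, -1.8541, 1),  r_3 = (0, 1, -0.8541).
  v is orthogonal to every row, so take v ∝ r_1 × r_2 = ((-2)·(1) - (0)·(-1.8541), (0)·(-2) - (-5.8541)·(1), (-5.8541)·(-1.8541) - (-2)·(-2)) ≈ (-2, 5.8541, 6.8541).
  Rescale (multiply by -1 so the first nonzero entry is positive): u = (2, -5.8541, -6.8541).
  ||u|| = √((2)² + (-5.8541)² + (-6.8541)²) = √(85.2492) ≈ 9.2331,  v_1 = u/||u|| ≈ (0.2166, -0.634, -0.7423) (||v_1|| = 1).

λ_1 = 9.8541,  λ_2 = 8,  λ_3 = 3.1459;  v_1 ≈ (0.2166, -0.634, -0.7423)


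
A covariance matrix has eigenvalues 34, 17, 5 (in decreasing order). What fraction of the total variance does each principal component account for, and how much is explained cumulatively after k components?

Step 1 — total variance = trace(Sigma) = Σ λ_i = 34 + 17 + 5 = 56.

Step 2 — fraction explained by component i = λ_i / Σ λ:
  PC1: 34/56 = 0.6071
  PC2: 17/56 = 0.3036
  PC3: 5/56 = 0.0893

Step 3 — cumulative fraction after k components = (λ_1 + ... + λ_k) / Σ λ:
  k = 1: 34/56 = 0.6071
  k = 2: (34 + 17)/56 = 51/56 = 0.9107
  k = 3: (34 + 17 + 5)/56 = 56/56 = 1

Summary (fraction, with percent):

explained: PC1 0.6071 (60.71%), PC2 0.3036 (30.36%), PC3 0.0893 (8.93%);  cumulative: 0.6071, 0.9107, 1


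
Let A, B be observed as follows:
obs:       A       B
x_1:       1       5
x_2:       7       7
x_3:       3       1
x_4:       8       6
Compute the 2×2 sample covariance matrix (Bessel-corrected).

Step 1 — column means:
  mean(A) = (1 + 7 + 3 + 8) / 4 = 19/4 = 4.75
  mean(B) = (5 + 7 + 1 + 6) / 4 = 19/4 = 4.75

Step 2 — sample covariance S[i,j] = (1/(n-1)) · Σ_k (x_{k,i} - mean_i) · (x_{k,j} - mean_j), with n-1 = 3.
  S[A,A] = ((-3.75)·(-3.75) + (2.25)·(2.25) + (-1.75)·(-1.75) + (3.25)·(3.25)) / 3 = 32.75/3 = 10.9167
  S[A,B] = ((-3.75)·(0.25) + (2.25)·(2.25) + (-1.75)·(-3.75) + (3.25)·(1.25)) / 3 = 14.75/3 = 4.9167
  S[B,B] = ((0.25)·(0.25) + (2.25)·(2.25) + (-3.75)·(-3.75) + (1.25)·(1.25)) / 3 = 20.75/3 = 6.9167

S is symmetric (S[j,i] = S[i,j]). Assembling:

S = [[10.9167, 4.9167],
 [4.9167, 6.9167]]


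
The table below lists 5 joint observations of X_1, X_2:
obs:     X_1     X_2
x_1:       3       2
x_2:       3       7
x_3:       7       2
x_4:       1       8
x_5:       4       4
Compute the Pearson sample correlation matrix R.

Step 1 — column means:
  mean(X_1) = (3 + 3 + 7 + 1 + 4) / 5 = 18/5 = 3.6
  mean(X_2) = (2 + 7 + 2 + 8 + 4) / 5 = 23/5 = 4.6

Step 2 — sample variances and covariances s[i,j] = (1/(n-1)) · Σ_k (x_{k,i} - mean_i) · (x_{k,j} - mean_j), with n-1 = 4:
  s[X_1,X_1] = ((-0.6)·(-0.6) + (-0.6)·(-0.6) + (3.4)·(3.4) + (-2.6)·(-2.6) + (0.4)·(0.4)) / 4 = 19.2/4 = 4.8
  s[X_1,X_2] = ((-0.6)·(-2.6) + (-0.6)·(2.4) + (3.4)·(-2.6) + (-2.6)·(3.4) + (0.4)·(-0.6)) / 4 = -17.8/4 = -4.45
  s[X_2,X_2] = ((-2.6)·(-2.6) + (2.4)·(2.4) + (-2.6)·(-2.6) + (3.4)·(3.4) + (-0.6)·(-0.6)) / 4 = 31.2/4 = 7.8
  Sample standard deviations s_i = √(s[i,i]):
  s(X_1) = √(4.8) = 2.1909
  s(X_2) = √(7.8) = 2.7928

Step 3 — r_{ij} = s_{ij} / (s_i · s_j):
  r[X_1,X_1] = 1 (diagonal).
  r[X_1,X_2] = -4.45 / (2.1909 · 2.7928) = -4.45 / 6.1188 = -0.7273
  r[X_2,X_2] = 1 (diagonal).

R is symmetric with unit diagonal. Assembling:

R = [[1, -0.7273],
 [-0.7273, 1]]
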